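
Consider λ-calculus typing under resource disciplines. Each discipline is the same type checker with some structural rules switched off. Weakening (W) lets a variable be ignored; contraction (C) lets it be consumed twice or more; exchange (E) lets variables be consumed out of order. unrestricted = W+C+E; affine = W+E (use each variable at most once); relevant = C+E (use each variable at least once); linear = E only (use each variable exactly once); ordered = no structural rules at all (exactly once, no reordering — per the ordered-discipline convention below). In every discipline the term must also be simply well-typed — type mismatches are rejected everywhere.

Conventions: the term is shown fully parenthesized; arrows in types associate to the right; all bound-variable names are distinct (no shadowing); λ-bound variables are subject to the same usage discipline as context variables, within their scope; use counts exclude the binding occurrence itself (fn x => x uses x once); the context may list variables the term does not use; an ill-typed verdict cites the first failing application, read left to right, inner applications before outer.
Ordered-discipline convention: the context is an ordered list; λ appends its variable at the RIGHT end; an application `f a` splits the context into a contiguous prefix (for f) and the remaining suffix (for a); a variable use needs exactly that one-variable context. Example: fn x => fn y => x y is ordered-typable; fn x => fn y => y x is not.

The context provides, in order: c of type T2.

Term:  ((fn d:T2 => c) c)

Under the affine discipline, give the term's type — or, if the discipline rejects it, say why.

not well-typed under affine — needs contraction — c ×2
variable uses: c=2; d (λ-bound)=0
uses in reading order: c, c
typing: ✓ — T2
across the five disciplines: ordered ✗, linear ✗, affine ✗, relevant ✗, unrestricted ✓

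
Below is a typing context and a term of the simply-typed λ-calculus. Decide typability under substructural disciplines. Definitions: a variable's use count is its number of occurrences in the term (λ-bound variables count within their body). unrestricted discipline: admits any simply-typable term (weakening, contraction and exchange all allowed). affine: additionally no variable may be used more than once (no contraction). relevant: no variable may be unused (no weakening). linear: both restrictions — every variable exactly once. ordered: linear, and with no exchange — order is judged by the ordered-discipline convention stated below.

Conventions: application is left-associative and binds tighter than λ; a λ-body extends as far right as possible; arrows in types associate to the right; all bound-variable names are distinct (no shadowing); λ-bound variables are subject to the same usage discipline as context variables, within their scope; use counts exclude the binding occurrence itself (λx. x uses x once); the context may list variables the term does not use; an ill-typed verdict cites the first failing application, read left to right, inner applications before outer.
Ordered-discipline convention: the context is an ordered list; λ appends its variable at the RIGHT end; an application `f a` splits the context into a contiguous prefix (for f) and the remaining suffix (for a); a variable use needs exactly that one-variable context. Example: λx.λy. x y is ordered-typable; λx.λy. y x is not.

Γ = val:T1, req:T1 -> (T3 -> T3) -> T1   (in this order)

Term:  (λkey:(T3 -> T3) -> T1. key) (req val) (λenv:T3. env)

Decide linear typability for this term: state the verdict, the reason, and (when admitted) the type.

yes — each of val, req, key, env used exactly once; term : T1
use counts: val=1, req=1, key (bound)=1, env (bound)=1
uses in reading order: key, req, val, env
typing: well-typed at T1
per-discipline verdicts: ordered ✗, linear ✓, affine ✓, relevant ✓, unrestricted ✓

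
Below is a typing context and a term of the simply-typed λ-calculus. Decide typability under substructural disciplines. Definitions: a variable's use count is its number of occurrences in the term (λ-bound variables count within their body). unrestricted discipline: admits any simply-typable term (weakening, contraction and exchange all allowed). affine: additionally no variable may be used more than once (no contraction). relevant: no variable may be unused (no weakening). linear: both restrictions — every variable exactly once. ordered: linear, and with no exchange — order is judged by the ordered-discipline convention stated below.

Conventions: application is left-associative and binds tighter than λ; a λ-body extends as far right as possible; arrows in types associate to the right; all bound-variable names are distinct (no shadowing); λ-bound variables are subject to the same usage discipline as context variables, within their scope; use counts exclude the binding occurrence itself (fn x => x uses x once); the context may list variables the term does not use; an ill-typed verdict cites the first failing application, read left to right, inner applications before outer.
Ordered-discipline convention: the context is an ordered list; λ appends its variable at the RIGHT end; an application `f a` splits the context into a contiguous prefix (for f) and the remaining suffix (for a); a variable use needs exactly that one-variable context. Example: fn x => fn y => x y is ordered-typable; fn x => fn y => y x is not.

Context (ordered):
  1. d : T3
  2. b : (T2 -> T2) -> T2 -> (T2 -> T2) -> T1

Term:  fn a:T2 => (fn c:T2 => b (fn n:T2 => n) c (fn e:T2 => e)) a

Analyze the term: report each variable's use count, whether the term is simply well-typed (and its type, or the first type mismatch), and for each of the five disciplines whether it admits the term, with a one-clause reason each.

usage: d: 0×, b: 1×, a [bound]: 1×, c [bound]: 1×, n [bound]: 1×, e [bound]: 1×
order of uses: b, n, c, e, a
typing: the term checks, with type T2 -> T1
ordered ✗ (needs weakening: d unused)
linear ✗ (needs weakening: d unused)
affine ✓ (no duplicate uses among d, b, a, c, n, e)
relevant ✗ (needs weakening: d unused)
unrestricted ✓ (simply typable at T2 -> T1; W, C, E all held)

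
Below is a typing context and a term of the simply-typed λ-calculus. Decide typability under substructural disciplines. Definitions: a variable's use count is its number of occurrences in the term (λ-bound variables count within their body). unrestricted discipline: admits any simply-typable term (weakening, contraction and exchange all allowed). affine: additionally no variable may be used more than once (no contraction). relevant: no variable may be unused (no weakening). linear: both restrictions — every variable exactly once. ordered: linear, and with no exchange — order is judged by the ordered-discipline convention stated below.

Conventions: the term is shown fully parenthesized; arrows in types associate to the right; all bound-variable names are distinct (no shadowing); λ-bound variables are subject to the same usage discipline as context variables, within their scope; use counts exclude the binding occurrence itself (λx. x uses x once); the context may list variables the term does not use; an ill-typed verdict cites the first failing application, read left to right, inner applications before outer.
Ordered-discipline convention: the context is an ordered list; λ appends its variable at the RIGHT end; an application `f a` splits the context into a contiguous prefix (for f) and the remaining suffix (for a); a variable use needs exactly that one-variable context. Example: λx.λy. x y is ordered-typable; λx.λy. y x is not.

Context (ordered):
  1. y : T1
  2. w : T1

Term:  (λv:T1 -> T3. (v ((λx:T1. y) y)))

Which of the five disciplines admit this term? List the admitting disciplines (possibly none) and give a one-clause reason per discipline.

admitted by: unrestricted
counts: y ×2; w ×0; v (λ-bound) ×1; x (λ-bound) ×0
use order (left to right): v, y, y
typing: well-typed at (T1 -> T3) -> T3
ordered: ✗ — repeated use of y ×2; w, x never used (weakening)
linear: ✗ — repeated use of y ×2; w, x never used (weakening)
affine: ✗ — repeated use of y ×2
relevant: ✗ — w, x never used (weakening)
unrestricted: ✓ — type-checks ((T1 -> T3) -> T3) and nothing is barred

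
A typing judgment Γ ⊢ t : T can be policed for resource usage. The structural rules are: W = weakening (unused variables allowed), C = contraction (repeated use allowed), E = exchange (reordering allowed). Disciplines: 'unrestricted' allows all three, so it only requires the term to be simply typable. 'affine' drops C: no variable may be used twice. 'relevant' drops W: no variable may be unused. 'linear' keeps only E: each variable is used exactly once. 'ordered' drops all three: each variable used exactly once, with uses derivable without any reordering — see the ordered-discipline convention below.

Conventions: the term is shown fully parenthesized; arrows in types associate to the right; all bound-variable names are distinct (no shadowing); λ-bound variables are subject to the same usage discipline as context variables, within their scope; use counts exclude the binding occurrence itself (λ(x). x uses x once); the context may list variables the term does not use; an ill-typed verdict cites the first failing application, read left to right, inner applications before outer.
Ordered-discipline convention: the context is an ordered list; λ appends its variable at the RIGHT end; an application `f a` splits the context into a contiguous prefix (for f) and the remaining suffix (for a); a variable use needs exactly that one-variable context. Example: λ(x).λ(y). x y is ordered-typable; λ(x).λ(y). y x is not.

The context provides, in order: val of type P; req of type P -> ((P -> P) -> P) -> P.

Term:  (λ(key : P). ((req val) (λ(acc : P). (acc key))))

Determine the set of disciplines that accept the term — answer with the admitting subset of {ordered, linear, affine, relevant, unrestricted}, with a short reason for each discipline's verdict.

admitted in: none
counts: val: 1×; req: 1×; key (bound): 1×; acc (bound): 1×
order of uses: req, val, acc, key
typing: ill-typed: applying a non-function (P)
ordered: ✗ — fails simple typing
linear: ✗ — a type mismatch blocks all five
affine: ✗ — the type mismatch rejects it
relevant: ✗ — not simply typable
unrestricted: ✗ — fails simple typing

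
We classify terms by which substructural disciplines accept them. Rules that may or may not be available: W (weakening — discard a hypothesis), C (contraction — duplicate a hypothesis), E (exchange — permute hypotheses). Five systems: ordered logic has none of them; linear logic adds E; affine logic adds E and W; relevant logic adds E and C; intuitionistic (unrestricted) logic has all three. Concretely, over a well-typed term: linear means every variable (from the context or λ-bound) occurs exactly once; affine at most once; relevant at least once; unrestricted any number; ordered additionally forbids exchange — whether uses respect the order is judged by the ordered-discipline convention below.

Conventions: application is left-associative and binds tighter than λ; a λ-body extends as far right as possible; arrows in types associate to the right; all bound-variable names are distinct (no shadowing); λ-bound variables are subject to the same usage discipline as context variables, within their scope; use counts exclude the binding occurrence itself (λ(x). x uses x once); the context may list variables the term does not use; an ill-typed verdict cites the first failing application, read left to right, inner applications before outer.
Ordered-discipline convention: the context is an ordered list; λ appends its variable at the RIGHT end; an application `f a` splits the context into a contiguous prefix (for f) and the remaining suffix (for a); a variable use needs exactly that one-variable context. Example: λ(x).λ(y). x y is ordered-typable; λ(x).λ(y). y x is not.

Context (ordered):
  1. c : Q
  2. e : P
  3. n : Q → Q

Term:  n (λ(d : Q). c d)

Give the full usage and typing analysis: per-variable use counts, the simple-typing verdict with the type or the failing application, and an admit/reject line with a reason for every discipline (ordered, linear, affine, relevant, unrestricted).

usage: c=1, e=0, n=1, d (λ-bound)=1
use order (left to right): n, c, d
typing: ill-typed: non-arrow in function slot: Q
ordered: ✗ — fails simple typing
linear: ✗ — a type mismatch blocks all five
affine: ✗ — the type mismatch rejects it
relevant: ✗ — not simply typable
unrestricted: ✗ — fails simple typing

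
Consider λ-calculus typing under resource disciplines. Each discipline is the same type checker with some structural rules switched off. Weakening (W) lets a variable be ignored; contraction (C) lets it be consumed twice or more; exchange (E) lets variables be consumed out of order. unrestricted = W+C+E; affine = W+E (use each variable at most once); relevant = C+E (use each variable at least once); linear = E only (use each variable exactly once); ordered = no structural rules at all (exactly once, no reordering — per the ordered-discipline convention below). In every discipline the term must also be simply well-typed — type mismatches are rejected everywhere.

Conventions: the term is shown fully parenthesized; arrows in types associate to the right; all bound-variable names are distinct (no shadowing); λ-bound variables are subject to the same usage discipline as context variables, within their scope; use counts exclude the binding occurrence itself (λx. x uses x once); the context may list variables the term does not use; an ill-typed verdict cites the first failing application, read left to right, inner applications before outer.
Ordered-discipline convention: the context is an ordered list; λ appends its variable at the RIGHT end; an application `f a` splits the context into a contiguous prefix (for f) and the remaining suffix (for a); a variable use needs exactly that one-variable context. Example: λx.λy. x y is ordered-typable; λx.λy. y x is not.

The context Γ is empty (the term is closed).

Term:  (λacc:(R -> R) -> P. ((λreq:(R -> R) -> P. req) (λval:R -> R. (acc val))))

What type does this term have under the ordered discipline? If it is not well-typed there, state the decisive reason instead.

term : ((R -> R) -> P) -> (R -> R) -> P
use counts: acc [bound] ×1; req [bound] ×1; val [bound] ×1
order of uses: req, acc, val
typing: well-typed at ((R -> R) -> P) -> (R -> R) -> P
summary: ordered ✓ | linear ✓ | affine ✓ | relevant ✓ | unrestricted ✓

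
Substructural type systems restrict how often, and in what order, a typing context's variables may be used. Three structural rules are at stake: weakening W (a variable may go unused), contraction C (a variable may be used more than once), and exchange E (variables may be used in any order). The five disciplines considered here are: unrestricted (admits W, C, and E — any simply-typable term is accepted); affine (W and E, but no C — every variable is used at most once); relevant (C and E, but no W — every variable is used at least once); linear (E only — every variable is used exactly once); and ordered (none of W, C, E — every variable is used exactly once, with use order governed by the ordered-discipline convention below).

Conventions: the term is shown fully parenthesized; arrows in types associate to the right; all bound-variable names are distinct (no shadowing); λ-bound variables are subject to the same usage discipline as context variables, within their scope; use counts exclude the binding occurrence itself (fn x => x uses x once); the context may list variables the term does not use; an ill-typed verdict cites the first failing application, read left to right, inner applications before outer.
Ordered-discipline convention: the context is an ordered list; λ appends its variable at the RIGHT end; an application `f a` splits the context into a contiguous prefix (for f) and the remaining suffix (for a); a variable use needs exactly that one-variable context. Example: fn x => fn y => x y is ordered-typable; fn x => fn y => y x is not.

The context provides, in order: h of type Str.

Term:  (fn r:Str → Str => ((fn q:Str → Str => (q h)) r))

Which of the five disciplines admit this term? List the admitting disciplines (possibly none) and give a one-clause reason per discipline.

admitted by: linear, affine, relevant, unrestricted
variable uses: h=1, r [bound]=1, q [bound]=1
uses in reading order: q, h, r
typing: ✓ — (Str → Str) → Str
ordered: ✗ — use order q, h, r needs exchange
linear: ✓ — exactly-once usage across h, r, q
affine: ✓ — no duplicate uses among h, r, q
relevant: ✓ — every one of h, r, q appears
unrestricted: ✓ — well-typed at (Str → Str) → Str; no restrictions here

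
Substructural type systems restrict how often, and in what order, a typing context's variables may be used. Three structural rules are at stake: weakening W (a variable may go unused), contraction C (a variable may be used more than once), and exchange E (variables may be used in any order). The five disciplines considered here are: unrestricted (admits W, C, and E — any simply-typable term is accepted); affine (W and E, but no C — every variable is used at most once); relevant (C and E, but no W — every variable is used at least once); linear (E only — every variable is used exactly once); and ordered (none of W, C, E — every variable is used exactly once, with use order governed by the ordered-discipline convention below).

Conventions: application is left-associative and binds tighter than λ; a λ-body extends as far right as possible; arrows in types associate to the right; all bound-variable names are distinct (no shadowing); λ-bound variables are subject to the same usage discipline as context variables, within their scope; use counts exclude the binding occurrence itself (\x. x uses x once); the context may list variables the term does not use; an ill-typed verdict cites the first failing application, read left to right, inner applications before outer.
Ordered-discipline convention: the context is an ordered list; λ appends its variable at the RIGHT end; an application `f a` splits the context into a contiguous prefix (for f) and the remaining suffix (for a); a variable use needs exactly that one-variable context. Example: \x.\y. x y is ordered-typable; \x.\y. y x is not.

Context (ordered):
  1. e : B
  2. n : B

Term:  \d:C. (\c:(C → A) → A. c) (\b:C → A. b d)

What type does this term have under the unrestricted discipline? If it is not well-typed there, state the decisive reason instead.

term : C → (C → A) → A
use counts: e ×0; n ×0; d (bound) ×1; c (bound) ×1; b (bound) ×1
use order (left to right): c, b, d
typing: the term checks, with type C → (C → A) → A
all disciplines: ordered ✗ · linear ✗ · affine ✓ · relevant ✗ · unrestricted ✓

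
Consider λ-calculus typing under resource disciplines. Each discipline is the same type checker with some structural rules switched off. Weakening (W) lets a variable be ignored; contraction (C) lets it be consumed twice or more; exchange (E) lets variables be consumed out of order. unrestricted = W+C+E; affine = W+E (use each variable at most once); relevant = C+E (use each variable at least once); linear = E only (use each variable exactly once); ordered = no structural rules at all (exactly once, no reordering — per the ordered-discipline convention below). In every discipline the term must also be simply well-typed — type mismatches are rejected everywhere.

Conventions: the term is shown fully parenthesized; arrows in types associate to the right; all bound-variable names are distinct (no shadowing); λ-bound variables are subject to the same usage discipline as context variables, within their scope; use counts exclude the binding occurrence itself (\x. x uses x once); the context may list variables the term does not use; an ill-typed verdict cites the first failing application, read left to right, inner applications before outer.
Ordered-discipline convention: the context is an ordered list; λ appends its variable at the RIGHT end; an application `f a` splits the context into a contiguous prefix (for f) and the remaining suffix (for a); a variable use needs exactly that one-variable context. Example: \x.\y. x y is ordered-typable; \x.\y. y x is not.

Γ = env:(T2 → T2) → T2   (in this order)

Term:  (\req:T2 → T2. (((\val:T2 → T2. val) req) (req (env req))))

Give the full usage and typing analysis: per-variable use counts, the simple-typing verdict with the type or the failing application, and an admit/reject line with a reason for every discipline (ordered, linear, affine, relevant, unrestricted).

use counts: env=1, req (bound)=3, val (bound)=1
use order (left to right): val, req, req, env, req
typing: well-typed at (T2 → T2) → T2
ordered: ✗, uses contraction: req ×3
linear: ✗, uses contraction: req ×3
affine: ✗, uses contraction: req ×3
relevant: ✓, none of env, req, val goes unused
unrestricted: ✓, type-checks ((T2 → T2) → T2) and nothing is barred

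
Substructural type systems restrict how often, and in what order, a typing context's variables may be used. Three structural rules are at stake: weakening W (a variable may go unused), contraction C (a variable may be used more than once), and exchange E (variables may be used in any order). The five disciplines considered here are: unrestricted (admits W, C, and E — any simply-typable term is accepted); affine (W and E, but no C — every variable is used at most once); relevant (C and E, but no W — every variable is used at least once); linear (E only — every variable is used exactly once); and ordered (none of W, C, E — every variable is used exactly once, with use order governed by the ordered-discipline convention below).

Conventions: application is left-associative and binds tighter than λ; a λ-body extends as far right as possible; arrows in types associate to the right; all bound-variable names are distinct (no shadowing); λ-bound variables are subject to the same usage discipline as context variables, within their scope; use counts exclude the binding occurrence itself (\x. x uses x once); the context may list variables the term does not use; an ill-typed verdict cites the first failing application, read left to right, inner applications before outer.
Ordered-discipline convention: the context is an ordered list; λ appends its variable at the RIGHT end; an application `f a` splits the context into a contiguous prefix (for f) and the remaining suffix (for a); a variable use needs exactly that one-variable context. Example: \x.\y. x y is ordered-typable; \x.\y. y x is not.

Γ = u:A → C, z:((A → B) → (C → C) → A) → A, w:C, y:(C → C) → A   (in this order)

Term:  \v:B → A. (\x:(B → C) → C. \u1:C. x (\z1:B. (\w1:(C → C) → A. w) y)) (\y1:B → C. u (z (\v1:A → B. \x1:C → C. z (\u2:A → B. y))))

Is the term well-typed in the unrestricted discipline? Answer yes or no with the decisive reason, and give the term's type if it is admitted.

yes — type-checks ((B → A) → C → C) and nothing is barred; term : (B → A) → C → C
counts: u: 1×; z: 2×; w: 1×; y: 2×; v [bound]: 0×; x [bound]: 1×; u1 [bound]: 0×; z1 [bound]: 0×; w1 [bound]: 0×; y1 [bound]: 0×; v1 [bound]: 0×; x1 [bound]: 0×; u2 [bound]: 0×
order of uses: x, w, y, u, z, z, y
typing: ✓ — (B → A) → C → C
across the five disciplines: ordered ✗; linear ✗; affine ✗; relevant ✗; unrestricted ✓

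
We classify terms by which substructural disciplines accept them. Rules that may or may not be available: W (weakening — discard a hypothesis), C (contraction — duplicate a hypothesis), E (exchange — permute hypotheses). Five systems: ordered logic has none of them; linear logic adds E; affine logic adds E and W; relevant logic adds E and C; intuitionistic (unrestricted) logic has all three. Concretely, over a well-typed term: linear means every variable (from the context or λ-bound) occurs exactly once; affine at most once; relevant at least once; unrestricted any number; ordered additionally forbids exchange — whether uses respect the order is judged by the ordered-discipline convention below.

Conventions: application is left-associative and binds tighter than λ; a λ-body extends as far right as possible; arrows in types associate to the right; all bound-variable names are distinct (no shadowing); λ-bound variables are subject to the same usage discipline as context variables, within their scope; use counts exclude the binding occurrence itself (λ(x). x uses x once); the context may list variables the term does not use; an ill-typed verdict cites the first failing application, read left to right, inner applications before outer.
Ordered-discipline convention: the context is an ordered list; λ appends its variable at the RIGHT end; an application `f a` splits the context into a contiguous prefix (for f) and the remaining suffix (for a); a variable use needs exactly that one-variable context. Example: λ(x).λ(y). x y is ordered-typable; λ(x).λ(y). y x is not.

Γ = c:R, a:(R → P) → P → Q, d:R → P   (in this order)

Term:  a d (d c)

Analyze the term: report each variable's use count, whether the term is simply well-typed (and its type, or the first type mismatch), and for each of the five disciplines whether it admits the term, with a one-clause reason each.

usage: c: 1, a: 1, d: 2
left-to-right use order: a, d, d, c
typing: well-typed at Q
ordered: ✗ — repeated use of d ×2
linear: ✗ — repeated use of d ×2
affine: ✗ — repeated use of d ×2
relevant: ✓ — none of c, a, d goes unused
unrestricted: ✓ — typability at Q is all that's needed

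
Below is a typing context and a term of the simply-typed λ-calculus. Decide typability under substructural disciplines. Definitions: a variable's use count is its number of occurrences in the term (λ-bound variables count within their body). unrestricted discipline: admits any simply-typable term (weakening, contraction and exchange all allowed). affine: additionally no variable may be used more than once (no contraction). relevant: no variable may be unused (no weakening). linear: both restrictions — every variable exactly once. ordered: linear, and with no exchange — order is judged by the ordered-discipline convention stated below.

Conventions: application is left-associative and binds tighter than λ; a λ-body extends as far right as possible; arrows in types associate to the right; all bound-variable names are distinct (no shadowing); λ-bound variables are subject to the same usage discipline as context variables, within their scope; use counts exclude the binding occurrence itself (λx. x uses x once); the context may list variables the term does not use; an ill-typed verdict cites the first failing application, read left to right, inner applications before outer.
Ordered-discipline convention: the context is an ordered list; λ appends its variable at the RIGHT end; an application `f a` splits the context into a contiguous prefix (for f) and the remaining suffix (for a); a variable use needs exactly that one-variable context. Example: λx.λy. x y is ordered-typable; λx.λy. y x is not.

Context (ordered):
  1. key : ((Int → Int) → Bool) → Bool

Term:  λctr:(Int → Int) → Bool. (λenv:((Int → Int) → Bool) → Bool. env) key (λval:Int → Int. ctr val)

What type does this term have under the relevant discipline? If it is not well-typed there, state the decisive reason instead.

term : ((Int → Int) → Bool) → Bool
usage: key ×1; ctr [bound] ×1; env [bound] ×1; val [bound] ×1
left-to-right use order: env, key, ctr, val
typing: the term checks, with type ((Int → Int) → Bool) → Bool
across the five disciplines: ordered ✓ · linear ✓ · affine ✓ · relevant ✓ · unrestricted ✓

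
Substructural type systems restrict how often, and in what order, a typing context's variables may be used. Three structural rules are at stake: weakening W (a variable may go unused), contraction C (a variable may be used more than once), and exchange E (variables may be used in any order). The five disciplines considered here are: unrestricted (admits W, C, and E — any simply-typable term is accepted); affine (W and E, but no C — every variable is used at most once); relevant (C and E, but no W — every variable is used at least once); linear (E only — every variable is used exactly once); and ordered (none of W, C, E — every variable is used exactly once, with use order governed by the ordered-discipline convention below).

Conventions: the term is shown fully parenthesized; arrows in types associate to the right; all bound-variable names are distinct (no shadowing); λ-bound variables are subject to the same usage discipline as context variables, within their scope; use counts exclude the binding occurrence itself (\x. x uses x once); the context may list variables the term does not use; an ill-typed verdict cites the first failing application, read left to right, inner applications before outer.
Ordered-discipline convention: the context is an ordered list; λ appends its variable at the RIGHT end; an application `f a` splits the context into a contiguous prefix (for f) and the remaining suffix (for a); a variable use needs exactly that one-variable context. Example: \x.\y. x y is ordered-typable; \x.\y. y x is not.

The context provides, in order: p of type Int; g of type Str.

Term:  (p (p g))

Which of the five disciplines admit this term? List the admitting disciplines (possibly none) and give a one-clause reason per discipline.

admitting disciplines: none
use counts: p: 2×; g: 1×
uses in reading order: p, p, g
typing: ill-typed: non-function type Int applied to an argument
ordered ✗ (the type mismatch rejects it)
linear ✗ (not simply typable)
affine ✗ (fails simple typing)
relevant ✗ (a type mismatch blocks all five)
unrestricted ✗ (the type mismatch rejects it)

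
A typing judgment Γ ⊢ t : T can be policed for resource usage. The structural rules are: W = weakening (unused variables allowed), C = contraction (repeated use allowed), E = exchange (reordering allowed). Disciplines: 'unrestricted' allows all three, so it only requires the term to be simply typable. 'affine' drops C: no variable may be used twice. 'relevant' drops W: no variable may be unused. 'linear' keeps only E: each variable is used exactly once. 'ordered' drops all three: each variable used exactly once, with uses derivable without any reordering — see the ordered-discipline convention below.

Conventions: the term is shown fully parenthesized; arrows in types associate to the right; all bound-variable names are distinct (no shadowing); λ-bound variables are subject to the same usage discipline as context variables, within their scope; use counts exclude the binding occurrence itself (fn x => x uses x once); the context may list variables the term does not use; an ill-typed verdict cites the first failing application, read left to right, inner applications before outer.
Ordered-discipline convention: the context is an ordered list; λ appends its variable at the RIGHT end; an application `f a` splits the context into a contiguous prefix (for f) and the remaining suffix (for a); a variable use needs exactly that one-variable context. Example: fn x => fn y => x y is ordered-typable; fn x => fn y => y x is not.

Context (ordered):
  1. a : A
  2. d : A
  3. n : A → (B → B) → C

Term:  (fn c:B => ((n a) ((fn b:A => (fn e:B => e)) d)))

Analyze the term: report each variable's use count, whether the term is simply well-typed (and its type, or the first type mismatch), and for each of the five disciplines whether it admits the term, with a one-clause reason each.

variable uses: a: 1×; d: 1×; n: 1×; c (λ-bound): 0×; b (λ-bound): 0×; e (λ-bound): 1×
uses in reading order: n, a, e, d
typing: well-typed at B → C
ordered: ✗ — unused: c, b — weakening required
linear: ✗ — unused: c, b — weakening required
affine: ✓ — a, d, n, c, b, e: no repeats, contraction unneeded
relevant: ✗ — unused: c, b — weakening required
unrestricted: ✓ — type-checks (B → C) and nothing is barred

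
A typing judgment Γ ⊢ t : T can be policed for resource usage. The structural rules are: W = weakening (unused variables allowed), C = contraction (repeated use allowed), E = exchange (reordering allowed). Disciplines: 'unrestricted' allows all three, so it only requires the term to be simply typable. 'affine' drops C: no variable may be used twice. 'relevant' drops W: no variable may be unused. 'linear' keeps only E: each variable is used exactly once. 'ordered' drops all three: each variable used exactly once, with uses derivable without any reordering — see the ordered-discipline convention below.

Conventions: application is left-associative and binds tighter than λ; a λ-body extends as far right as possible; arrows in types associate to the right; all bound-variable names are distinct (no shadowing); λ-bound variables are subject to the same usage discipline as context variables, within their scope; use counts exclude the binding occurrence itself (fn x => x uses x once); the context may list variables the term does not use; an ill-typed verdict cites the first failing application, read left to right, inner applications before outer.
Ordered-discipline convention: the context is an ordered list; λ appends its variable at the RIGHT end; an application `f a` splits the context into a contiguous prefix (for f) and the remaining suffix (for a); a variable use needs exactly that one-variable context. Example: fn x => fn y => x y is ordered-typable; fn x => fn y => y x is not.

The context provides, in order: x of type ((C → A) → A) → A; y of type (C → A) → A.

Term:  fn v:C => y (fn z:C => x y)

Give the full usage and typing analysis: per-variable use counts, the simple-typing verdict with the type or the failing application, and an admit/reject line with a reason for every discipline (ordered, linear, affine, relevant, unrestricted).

use counts: x ×1, y ×2, v (bound) ×0, z (bound) ×0
order of uses: y, x, y
typing: the term checks, with type C → A
ordered ✗ (uses contraction: y ×2; v, z left unused)
linear ✗ (uses contraction: y ×2; v, z left unused)
affine ✗ (uses contraction: y ×2)
relevant ✗ (v, z left unused)
unrestricted ✓ (simply typable at C → A; W, C, E all held)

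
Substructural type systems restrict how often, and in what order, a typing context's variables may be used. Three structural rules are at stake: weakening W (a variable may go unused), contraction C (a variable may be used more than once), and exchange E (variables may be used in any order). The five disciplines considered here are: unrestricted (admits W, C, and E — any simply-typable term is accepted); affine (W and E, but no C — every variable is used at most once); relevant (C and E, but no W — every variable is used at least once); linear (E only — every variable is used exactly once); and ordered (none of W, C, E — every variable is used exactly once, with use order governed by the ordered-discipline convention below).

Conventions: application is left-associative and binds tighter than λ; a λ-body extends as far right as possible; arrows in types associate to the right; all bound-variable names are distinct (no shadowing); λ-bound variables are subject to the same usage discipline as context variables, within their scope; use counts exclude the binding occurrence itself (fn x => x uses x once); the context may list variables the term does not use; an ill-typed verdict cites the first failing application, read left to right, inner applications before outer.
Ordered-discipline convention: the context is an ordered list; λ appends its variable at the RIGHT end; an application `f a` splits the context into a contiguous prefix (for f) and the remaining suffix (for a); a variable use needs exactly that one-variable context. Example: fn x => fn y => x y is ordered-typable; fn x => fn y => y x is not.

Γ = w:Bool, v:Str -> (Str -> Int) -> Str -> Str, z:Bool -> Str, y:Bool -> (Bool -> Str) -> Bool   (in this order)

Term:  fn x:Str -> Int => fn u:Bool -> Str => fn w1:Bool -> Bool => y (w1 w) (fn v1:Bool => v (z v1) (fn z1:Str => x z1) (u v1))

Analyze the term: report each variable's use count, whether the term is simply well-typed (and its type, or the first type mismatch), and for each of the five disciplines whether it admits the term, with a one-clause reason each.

use counts: w: 1×, v: 1×, z: 1×, y: 1×, x [bound]: 1×, u [bound]: 1×, w1 [bound]: 1×, v1 [bound]: 2×, z1 [bound]: 1×
use order (left to right): y, w1, w, v, z, v1, x, z1, u, v1
typing: ✓ — (Str -> Int) -> (Bool -> Str) -> (Bool -> Bool) -> Bool
ordered ✗ (v1 ×2 used more than once (contraction))
linear ✗ (v1 ×2 used more than once (contraction))
affine ✗ (v1 ×2 used more than once (contraction))
relevant ✓ (none of w, v, z, y, x, u, w1, v1, z1 goes unused)
unrestricted ✓ (simply typable at (Str -> Int) -> (Bool -> Str) -> (Bool -> Bool) -> Bool; W, C, E all held)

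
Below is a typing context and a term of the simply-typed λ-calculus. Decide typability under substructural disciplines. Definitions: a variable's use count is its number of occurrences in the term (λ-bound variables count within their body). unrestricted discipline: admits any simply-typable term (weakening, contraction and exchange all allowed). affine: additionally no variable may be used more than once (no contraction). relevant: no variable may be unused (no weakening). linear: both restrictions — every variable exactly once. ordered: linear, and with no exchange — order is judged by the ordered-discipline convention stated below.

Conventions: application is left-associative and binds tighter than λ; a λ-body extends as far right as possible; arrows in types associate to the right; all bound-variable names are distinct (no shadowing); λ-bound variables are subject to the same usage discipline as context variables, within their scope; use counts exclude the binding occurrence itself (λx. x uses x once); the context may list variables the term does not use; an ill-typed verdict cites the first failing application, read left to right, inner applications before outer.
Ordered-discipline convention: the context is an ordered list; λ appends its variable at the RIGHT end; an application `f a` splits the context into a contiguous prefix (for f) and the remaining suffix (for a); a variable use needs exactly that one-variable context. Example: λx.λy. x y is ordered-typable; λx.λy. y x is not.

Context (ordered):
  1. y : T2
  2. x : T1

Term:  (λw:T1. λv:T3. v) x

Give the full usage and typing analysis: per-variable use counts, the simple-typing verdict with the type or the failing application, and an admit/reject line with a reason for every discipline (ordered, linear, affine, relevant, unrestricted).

counts: y ×0; x ×1; w (bound) ×0; v (bound) ×1
order of uses: v, x
typing: well-typed at T3 → T3
ordered: ✗, unused: y, w — weakening required
linear: ✗, unused: y, w — weakening required
affine: ✓, y, x, w, v: no repeats, contraction unneeded
relevant: ✗, unused: y, w — weakening required
unrestricted: ✓, typability at T3 → T3 is all that's needed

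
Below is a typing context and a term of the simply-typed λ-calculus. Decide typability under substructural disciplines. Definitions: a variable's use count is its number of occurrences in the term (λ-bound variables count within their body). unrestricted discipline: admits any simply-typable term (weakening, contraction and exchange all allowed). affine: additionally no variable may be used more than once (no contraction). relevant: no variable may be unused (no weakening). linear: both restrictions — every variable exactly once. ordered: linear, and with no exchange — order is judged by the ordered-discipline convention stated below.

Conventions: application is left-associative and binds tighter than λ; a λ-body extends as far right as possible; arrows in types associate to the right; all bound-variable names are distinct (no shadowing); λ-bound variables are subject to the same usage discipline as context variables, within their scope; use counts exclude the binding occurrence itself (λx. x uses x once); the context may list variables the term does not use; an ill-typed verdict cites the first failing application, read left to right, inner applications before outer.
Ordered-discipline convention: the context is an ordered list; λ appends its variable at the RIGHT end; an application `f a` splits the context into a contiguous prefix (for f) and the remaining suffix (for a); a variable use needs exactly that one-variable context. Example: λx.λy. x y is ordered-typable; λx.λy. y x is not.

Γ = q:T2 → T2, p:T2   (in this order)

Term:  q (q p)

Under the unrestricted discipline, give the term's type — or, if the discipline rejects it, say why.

term : T2
counts: q: 2×, p: 1×
order of uses: q, q, p
typing: the term checks, with type T2
across the five disciplines: ordered ✗ · linear ✗ · affine ✗ · relevant ✓ · unrestricted ✓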